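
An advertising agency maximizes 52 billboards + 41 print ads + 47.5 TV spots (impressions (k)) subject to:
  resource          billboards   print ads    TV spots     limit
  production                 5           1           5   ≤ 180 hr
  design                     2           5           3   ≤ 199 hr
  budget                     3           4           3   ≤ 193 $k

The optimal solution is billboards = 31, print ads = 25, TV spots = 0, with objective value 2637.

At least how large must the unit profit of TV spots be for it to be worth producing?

At the optimum: production uses 180 of 180 (binding); design uses 187 of 199 (slack = 12); budget uses 193 of 193 (binding).
Slack constraints have shadow price 0 (complementary slackness).
The binding rows give the dual system: 5·y_production + 3·y_budget = 52 and 1·y_production + 4·y_budget = 41.
Solving: y_production = 5, y_budget = 9.
TV spots enters the basis when its profit ≥ yᵀa₃ = 5·5 + 9·3 = 52.

52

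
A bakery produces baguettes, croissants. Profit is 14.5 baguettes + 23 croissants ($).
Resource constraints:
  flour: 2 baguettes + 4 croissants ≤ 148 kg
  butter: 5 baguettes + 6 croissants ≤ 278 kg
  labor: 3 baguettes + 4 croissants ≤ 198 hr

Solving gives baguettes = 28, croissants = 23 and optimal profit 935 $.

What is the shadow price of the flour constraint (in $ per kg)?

3.5

At the optimum: flour uses 148 of 148 (binding); butter uses 278 of 278 (binding); labor uses 176 of 198 (slack = 22).
Since labor is not tight, its dual is 0.
Dual feasibility on the basic columns requires 2·y_flour + 5·y_butter = 14.5, 4·y_flour + 6·y_butter = 23.
→ y_flour = 3.5 and y_butter = 1.5.
Shadow price of flour = 3.5.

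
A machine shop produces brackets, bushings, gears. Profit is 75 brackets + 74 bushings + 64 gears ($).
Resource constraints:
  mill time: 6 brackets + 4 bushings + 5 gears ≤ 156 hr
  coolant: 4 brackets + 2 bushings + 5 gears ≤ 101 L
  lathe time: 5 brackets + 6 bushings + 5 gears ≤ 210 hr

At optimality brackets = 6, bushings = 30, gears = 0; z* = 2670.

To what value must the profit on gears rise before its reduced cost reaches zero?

70

Check each constraint at x*: mill time 156/156 (tight); coolant 84/101 (slack 17); lathe time 210/210 (tight).
Slack constraints have shadow price 0 (complementary slackness).
The binding rows give the dual system: 6·y_mill time + 5·y_lathe time = 75 and 4·y_mill time + 6·y_lathe time = 74.
Solving: y_mill time = 5, y_lathe time = 9.
gears enters the basis when its profit ≥ yᵀa₃ = 5·5 + 9·5 = 70.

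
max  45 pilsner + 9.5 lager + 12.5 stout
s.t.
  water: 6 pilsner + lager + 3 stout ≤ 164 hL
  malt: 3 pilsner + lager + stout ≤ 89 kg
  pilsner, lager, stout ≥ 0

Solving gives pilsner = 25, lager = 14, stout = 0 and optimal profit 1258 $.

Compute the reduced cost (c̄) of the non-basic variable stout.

-8

At the optimum: water uses 164 of 164 (binding); malt uses 89 of 89 (binding).
Dual feasibility on the basic columns requires 6·y_water + 3·y_malt = 45, 1·y_water + 1·y_malt = 9.5.
→ y_water = 5.5 and y_malt = 4.
Reduced cost of stout: c₃ − yᵀa₃ = 12.5 − (5.5·3 + 4·1) = 12.5 − 20.5 = -8.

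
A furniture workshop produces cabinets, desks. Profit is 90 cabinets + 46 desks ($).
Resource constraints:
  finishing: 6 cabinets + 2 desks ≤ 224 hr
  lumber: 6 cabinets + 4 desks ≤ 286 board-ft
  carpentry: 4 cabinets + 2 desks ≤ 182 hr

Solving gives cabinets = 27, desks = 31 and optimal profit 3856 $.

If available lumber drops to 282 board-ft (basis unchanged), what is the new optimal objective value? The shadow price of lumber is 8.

3824

Δb = -4, so new z* = 3856 + (8)·(-4) = 3856 − 32 = 3824.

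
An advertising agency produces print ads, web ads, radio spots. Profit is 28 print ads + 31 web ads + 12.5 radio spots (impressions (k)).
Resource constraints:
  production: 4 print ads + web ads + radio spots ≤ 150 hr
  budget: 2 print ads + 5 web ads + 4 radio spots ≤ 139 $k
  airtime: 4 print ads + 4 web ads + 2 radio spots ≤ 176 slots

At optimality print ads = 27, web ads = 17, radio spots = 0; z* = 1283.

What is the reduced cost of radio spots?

-4.5

At the optimum: production uses 125 of 150 (slack = 25); budget uses 139 of 139 (binding); airtime uses 176 of 176 (binding).
Slack constraints have shadow price 0 (complementary slackness).
From A_Bᵀ y = c: 2·y_budget + 4·y_airtime = 28; 5·y_budget + 4·y_airtime = 31.
→ y_budget = 1 and y_airtime = 6.5.
Reduced cost of radio spots: c₃ − yᵀa₃ = 12.5 − (1·4 + 6.5·2) = 12.5 − 17 = -4.5.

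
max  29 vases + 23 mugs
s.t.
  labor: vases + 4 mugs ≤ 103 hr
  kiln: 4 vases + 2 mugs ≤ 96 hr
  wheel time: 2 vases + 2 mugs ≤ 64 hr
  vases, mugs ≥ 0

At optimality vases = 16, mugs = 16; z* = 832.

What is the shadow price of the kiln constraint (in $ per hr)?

At the optimum: labor uses 80 of 103 (slack = 23); kiln uses 96 of 96 (binding); wheel time uses 64 of 64 (binding).
Slack constraints have shadow price 0 (complementary slackness).
The binding rows give the dual system: 4·y_kiln + 2·y_wheel time = 29 and 2·y_kiln + 2·y_wheel time = 23.
This yields shadow prices y_kiln = 3, y_wheel time = 8.5.
Shadow price of kiln = 3.

3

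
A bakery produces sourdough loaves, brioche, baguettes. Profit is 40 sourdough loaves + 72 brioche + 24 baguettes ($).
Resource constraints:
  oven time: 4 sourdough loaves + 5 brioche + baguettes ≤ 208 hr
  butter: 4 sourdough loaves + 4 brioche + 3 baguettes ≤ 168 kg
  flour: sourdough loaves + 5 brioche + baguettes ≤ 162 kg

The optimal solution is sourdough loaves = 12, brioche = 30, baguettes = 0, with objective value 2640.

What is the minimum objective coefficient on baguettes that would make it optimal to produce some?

Binding: butter and flour. Non-binding: oven time (10 unused).
By complementary slackness, y = 0 for the non-binding constraint.
From A_Bᵀ y = c: 4·y_butter + 1·y_flour = 40; 4·y_butter + 5·y_flour = 72.
→ y_butter = 8 and y_flour = 8.
baguettes enters the basis when its profit ≥ yᵀa₃ = 8·3 + 8·1 = 32.

32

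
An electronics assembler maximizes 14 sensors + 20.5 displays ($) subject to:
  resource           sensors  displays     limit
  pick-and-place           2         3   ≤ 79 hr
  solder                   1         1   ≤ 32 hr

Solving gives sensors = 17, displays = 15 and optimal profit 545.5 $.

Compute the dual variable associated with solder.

Both pick-and-place and solder are binding at x*.
The binding rows give the dual system: 2·y_pick-and-place + 1·y_solder = 14 and 3·y_pick-and-place + 1·y_solder = 20.5.
→ y_pick-and-place = 6.5 and y_solder = 1.
Shadow price of solder = 1.

1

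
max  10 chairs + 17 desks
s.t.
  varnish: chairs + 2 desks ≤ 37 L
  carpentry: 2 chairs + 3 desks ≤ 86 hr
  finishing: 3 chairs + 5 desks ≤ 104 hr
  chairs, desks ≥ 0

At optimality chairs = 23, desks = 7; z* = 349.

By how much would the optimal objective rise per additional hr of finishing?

3

Binding: varnish and finishing. Non-binding: carpentry (19 unused).
Slack constraints have shadow price 0 (complementary slackness).
Dual feasibility on the basic columns requires 1·y_varnish + 3·y_finishing = 10, 2·y_varnish + 5·y_finishing = 17.
This yields shadow prices y_varnish = 1, y_finishing = 3.
Shadow price of finishing = 3.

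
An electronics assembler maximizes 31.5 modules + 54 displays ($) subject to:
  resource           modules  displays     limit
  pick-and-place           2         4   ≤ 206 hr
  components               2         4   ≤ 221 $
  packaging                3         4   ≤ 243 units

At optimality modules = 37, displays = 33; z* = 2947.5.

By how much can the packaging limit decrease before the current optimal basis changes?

Binding constraints: pick-and-place, packaging. The basis is B = [[2,4],[3,4]] with det -4.
Per unit decrease in packaging, x* moves by d = (-1, 0.5).
The basis stays optimal until modules reaches 0; allowable decrease = 37 units.

37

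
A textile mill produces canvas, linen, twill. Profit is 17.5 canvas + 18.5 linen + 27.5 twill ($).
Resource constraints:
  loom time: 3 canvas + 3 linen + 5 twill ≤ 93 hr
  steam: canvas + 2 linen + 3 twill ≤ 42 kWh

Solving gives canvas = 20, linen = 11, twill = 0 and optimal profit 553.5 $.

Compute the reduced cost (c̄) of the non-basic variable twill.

At the optimum: loom time uses 93 of 93 (binding); steam uses 42 of 42 (binding).
From A_Bᵀ y = c: 3·y_loom time + 1·y_steam = 17.5; 3·y_loom time + 2·y_steam = 18.5.
Solving: y_loom time = 5.5, y_steam = 1.
Reduced cost of twill: c₃ − yᵀa₃ = 27.5 − (5.5·5 + 1·3) = 27.5 − 30.5 = -3.

-3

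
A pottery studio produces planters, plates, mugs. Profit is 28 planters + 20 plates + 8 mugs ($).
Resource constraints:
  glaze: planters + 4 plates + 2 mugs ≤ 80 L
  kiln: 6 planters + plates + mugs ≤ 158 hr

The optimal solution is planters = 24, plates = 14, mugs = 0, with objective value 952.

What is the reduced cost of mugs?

Check each constraint at x*: glaze 80/80 (tight); kiln 158/158 (tight).
From A_Bᵀ y = c: 1·y_glaze + 6·y_kiln = 28; 4·y_glaze + 1·y_kiln = 20.
→ y_glaze = 4 and y_kiln = 4.
Reduced cost of mugs: c₃ − yᵀa₃ = 8 − (4·2 + 4·1) = 8 − 12 = -4.

-4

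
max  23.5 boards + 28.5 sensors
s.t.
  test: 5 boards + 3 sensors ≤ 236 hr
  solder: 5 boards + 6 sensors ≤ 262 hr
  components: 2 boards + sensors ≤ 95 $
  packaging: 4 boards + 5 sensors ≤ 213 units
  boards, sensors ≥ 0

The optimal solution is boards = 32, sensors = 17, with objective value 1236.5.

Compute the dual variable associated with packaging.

Binding: solder and packaging. Non-binding: test (25 unused), components (14 unused).
Since test, components are not tight, their duals are 0.
Dual feasibility on the basic columns requires 5·y_solder + 4·y_packaging = 23.5, 6·y_solder + 5·y_packaging = 28.5.
→ y_solder = 3.5 and y_packaging = 1.5.
Shadow price of packaging = 1.5.

1.5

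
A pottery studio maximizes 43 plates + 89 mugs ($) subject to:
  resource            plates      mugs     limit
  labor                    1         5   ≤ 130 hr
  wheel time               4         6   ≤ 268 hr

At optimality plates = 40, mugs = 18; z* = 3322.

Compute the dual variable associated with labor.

7

At the optimum: labor uses 130 of 130 (binding); wheel time uses 268 of 268 (binding).
The binding rows give the dual system: 1·y_labor + 4·y_wheel time = 43 and 5·y_labor + 6·y_wheel time = 89.
Solving: y_labor = 7, y_wheel time = 9.
Shadow price of labor = 7.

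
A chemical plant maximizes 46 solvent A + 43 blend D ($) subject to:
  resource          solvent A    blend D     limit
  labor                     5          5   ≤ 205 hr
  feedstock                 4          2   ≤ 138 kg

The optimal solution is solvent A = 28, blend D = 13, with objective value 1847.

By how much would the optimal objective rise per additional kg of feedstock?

1.5

At the optimum: labor uses 205 of 205 (binding); feedstock uses 138 of 138 (binding).
From A_Bᵀ y = c: 5·y_labor + 4·y_feedstock = 46; 5·y_labor + 2·y_feedstock = 43.
This yields shadow prices y_labor = 8, y_feedstock = 1.5.
Shadow price of feedstock = 1.5.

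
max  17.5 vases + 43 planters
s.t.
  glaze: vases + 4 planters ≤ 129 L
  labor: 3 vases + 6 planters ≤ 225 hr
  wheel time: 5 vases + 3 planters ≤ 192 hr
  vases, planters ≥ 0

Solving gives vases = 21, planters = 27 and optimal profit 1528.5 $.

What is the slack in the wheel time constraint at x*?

6

wheel time used = 5·21 + 3·27 = 186; slack = 192 − 186 = 6.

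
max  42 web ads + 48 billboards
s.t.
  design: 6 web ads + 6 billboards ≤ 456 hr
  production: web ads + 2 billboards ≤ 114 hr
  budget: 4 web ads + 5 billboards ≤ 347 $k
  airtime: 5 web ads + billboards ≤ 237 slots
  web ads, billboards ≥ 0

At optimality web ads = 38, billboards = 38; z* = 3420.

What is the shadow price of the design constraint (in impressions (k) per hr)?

At the optimum: design uses 456 of 456 (binding); production uses 114 of 114 (binding); budget uses 342 of 347 (slack = 5); airtime uses 228 of 237 (slack = 9).
Since budget, airtime are not tight, their duals are 0.
The binding rows give the dual system: 6·y_design + 1·y_production = 42 and 6·y_design + 2·y_production = 48.
Solving: y_design = 6, y_production = 6.
Shadow price of design = 6.

6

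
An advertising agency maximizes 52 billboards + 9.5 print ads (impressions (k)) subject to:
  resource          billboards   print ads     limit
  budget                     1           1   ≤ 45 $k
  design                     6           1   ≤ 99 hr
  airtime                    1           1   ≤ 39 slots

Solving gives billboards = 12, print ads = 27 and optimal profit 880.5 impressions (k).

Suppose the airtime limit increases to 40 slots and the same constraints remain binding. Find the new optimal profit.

Check each constraint at x*: budget 39/45 (slack 6); design 99/99 (tight); airtime 39/39 (tight).
By complementary slackness, y = 0 for the non-binding constraint.
Dual feasibility on the basic columns requires 6·y_design + 1·y_airtime = 52, 1·y_design + 1·y_airtime = 9.5.
→ y_design = 8.5 and y_airtime = 1.
Δz = y_airtime·Δb = 1 × (1) = 1, so new z* = 880.5 + 1 = 881.5.

881.5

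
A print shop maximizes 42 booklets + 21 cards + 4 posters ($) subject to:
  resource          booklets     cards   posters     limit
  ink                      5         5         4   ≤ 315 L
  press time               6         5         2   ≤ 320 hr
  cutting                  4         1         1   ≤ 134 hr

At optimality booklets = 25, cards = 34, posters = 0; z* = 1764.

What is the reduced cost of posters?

Binding: press time and cutting. Non-binding: ink (20 unused).
Slack constraints have shadow price 0 (complementary slackness).
Dual feasibility on the basic columns requires 6·y_press time + 4·y_cutting = 42, 5·y_press time + 1·y_cutting = 21.
Solving: y_press time = 3, y_cutting = 6.
Reduced cost of posters: c₃ − yᵀa₃ = 4 − (3·2 + 6·1) = 4 − 12 = -8.

-8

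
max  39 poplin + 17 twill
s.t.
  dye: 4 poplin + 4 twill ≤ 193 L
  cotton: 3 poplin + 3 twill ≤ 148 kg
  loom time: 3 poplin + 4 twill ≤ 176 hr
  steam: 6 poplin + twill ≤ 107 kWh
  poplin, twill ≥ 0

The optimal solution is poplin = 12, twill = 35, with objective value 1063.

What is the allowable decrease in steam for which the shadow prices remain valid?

Binding constraints: loom time, steam. The basis is B = [[3,4],[6,1]] with det -21.
Per unit decrease in steam, x* moves by d = (-0.1905, 0.1429).
The basis stays optimal until poplin reaches 0; allowable decrease = 63 kWh.

63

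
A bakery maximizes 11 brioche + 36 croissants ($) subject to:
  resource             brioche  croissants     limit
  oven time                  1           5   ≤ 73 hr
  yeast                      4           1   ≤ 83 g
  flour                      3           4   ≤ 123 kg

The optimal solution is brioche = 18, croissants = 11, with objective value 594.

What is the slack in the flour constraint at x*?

flour used = 3·18 + 4·11 = 98; slack = 123 − 98 = 25.

25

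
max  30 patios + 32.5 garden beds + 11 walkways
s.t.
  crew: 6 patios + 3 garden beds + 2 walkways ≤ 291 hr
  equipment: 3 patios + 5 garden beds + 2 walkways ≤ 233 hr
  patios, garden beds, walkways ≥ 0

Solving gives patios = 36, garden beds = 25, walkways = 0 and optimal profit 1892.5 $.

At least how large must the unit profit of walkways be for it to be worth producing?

15

Check each constraint at x*: crew 291/291 (tight); equipment 233/233 (tight).
Dual feasibility on the basic columns requires 6·y_crew + 3·y_equipment = 30, 3·y_crew + 5·y_equipment = 32.5.
→ y_crew = 2.5 and y_equipment = 5.
walkways enters the basis when its profit ≥ yᵀa₃ = 2.5·2 + 5·2 = 15.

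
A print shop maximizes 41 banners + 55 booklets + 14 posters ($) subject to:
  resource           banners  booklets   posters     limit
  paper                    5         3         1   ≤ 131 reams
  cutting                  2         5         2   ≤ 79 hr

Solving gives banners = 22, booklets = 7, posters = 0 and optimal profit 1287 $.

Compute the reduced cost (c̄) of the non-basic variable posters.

-7

At the optimum: paper uses 131 of 131 (binding); cutting uses 79 of 79 (binding).
The binding rows give the dual system: 5·y_paper + 2·y_cutting = 41 and 3·y_paper + 5·y_cutting = 55.
This yields shadow prices y_paper = 5, y_cutting = 8.
Reduced cost of posters: c₃ − yᵀa₃ = 14 − (5·1 + 8·2) = 14 − 21 = -7.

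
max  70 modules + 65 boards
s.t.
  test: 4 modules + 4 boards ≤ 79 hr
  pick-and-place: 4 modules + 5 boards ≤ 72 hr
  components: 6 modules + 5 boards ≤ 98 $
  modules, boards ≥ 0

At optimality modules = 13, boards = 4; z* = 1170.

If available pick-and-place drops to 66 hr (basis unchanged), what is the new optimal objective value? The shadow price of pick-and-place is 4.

Δb = -6, so new z* = 1170 + (4)·(-6) = 1170 − 24 = 1146.

1146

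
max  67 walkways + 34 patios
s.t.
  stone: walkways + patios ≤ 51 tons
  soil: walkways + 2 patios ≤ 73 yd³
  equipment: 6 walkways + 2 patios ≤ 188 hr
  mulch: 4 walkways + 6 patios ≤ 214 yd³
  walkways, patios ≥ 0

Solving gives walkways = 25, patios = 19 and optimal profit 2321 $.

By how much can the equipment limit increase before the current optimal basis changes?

Binding constraints: equipment, mulch. The basis is B = [[6,2],[4,6]] with det 28.
Per unit increase in equipment, x* moves by d = (0.2143, -0.1429).
The basis stays optimal until stone becomes binding; allowable increase = 98 hr.

98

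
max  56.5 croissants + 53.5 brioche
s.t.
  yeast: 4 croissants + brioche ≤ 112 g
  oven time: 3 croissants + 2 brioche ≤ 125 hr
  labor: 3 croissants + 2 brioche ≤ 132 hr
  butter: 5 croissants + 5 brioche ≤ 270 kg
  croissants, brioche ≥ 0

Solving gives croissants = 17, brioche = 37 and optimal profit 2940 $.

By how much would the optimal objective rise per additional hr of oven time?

Binding: oven time and butter. Non-binding: yeast (7 unused), labor (7 unused).
By complementary slackness, y = 0 for the non-binding constraints.
Dual feasibility on the basic columns requires 3·y_oven time + 5·y_butter = 56.5, 2·y_oven time + 5·y_butter = 53.5.
Solving: y_oven time = 3, y_butter = 9.5.
Shadow price of oven time = 3.

3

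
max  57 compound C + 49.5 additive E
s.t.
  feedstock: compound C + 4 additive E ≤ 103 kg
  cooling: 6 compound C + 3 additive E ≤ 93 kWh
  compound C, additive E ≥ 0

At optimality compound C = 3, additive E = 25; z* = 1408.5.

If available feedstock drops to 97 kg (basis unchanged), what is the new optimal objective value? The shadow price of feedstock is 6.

1372.5

Δb = -6, so new z* = 1408.5 + (6)·(-6) = 1408.5 − 36 = 1372.5.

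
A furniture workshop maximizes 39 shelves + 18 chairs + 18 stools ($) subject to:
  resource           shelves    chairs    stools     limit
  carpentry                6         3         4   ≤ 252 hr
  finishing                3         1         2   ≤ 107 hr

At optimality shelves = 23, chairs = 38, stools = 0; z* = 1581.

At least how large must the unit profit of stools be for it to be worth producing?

Both carpentry and finishing are binding at x*.
The binding rows give the dual system: 6·y_carpentry + 3·y_finishing = 39 and 3·y_carpentry + 1·y_finishing = 18.
→ y_carpentry = 5 and y_finishing = 3.
stools enters the basis when its profit ≥ yᵀa₃ = 5·4 + 3·2 = 26.

26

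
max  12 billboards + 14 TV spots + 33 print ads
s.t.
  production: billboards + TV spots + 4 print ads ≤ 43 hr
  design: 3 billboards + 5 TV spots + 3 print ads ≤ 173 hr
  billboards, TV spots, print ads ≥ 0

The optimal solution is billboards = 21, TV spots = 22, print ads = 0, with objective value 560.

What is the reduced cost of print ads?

-6

Both production and design are binding at x*.
From A_Bᵀ y = c: 1·y_production + 3·y_design = 12; 1·y_production + 5·y_design = 14.
→ y_production = 9 and y_design = 1.
Reduced cost of print ads: c₃ − yᵀa₃ = 33 − (9·4 + 1·3) = 33 − 39 = -6.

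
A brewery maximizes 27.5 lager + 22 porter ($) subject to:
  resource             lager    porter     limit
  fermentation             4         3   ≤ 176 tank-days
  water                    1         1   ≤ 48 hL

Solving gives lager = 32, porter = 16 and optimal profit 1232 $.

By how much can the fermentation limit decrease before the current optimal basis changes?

Binding constraints: fermentation, water. The basis is B = [[4,3],[1,1]] with det 1.
Per unit decrease in fermentation, x* moves by d = (-1, 1).
The basis stays optimal until lager reaches 0; allowable decrease = 32 tank-days.

32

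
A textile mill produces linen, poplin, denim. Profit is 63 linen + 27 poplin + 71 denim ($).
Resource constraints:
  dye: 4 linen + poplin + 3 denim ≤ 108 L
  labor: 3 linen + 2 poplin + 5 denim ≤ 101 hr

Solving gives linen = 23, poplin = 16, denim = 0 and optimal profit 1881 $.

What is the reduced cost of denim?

Check each constraint at x*: dye 108/108 (tight); labor 101/101 (tight).
From A_Bᵀ y = c: 4·y_dye + 3·y_labor = 63; 1·y_dye + 2·y_labor = 27.
→ y_dye = 9 and y_labor = 9.
Reduced cost of denim: c₃ − yᵀa₃ = 71 − (9·3 + 9·5) = 71 − 72 = -1.

-1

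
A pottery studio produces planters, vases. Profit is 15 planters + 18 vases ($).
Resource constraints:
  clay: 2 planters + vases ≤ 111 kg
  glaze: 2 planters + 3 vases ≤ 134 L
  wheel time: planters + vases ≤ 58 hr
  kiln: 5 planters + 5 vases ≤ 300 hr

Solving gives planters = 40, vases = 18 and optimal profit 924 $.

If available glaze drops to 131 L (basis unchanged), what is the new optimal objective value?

Check each constraint at x*: clay 98/111 (slack 13); glaze 134/134 (tight); wheel time 58/58 (tight); kiln 290/300 (slack 10).
By complementary slackness, y = 0 for the non-binding constraints.
The binding rows give the dual system: 2·y_glaze + 1·y_wheel time = 15 and 3·y_glaze + 1·y_wheel time = 18.
Solving: y_glaze = 3, y_wheel time = 9.
Δz = y_glaze·Δb = 3 × (-3) = -9, so new z* = 924 − 9 = 915.

915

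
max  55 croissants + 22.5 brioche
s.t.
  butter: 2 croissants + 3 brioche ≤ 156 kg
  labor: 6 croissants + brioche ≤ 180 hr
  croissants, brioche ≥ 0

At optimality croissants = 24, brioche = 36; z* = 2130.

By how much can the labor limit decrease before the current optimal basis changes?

Binding constraints: butter, labor. The basis is B = [[2,3],[6,1]] with det -16.
Per unit decrease in labor, x* moves by d = (-0.1875, 0.125).
The basis stays optimal until croissants reaches 0; allowable decrease = 128 hr.

128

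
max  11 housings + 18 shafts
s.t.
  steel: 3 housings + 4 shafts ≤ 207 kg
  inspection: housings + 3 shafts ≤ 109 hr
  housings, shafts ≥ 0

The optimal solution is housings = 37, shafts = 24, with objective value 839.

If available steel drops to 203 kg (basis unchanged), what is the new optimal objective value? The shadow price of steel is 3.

827

Δb = -4, so new z* = 839 + (3)·(-4) = 839 − 12 = 827.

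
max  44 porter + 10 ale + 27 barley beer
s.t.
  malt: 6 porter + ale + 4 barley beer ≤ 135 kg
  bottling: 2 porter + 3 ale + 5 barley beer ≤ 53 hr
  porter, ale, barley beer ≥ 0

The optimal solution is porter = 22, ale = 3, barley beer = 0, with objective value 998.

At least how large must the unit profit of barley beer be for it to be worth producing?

33

At the optimum: malt uses 135 of 135 (binding); bottling uses 53 of 53 (binding).
Dual feasibility on the basic columns requires 6·y_malt + 2·y_bottling = 44, 1·y_malt + 3·y_bottling = 10.
Solving: y_malt = 7, y_bottling = 1.
barley beer enters the basis when its profit ≥ yᵀa₃ = 7·4 + 1·5 = 33.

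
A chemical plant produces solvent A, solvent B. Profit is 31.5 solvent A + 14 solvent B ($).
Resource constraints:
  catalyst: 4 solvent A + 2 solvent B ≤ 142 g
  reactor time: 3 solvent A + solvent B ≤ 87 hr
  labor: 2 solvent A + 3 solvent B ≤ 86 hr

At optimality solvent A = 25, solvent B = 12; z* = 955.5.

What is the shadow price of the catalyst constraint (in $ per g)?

At the optimum: catalyst uses 124 of 142 (slack = 18); reactor time uses 87 of 87 (binding); labor uses 86 of 86 (binding).
Slack constraints have shadow price 0 (complementary slackness).
From A_Bᵀ y = c: 3·y_reactor time + 2·y_labor = 31.5; 1·y_reactor time + 3·y_labor = 14.
Solving: y_reactor time = 9.5, y_labor = 1.5.
Shadow price of catalyst = 0.

0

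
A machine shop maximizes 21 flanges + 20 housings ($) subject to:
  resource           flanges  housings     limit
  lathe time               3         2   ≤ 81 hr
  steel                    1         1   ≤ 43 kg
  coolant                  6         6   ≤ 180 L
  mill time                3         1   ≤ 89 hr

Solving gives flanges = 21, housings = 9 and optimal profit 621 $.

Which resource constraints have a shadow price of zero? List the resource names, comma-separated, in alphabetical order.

mill time, steel

lathe time: 81/81 (binding)
steel: 30/43 (slack 13)
coolant: 180/180 (binding)
mill time: 72/89 (slack 17)
By complementary slackness, a constraint with positive slack has shadow price 0 → mill time, steel.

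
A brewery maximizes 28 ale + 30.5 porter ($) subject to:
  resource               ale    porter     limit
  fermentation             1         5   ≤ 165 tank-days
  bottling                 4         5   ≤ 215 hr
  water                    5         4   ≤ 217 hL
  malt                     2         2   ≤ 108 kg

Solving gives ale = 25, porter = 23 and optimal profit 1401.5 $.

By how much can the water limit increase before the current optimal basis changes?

Binding constraints: bottling, water. The basis is B = [[4,5],[5,4]] with det -9.
Per unit increase in water, x* moves by d = (0.5556, -0.4444).
The basis stays optimal until porter reaches 0; allowable increase = 51.75 hL.

51.75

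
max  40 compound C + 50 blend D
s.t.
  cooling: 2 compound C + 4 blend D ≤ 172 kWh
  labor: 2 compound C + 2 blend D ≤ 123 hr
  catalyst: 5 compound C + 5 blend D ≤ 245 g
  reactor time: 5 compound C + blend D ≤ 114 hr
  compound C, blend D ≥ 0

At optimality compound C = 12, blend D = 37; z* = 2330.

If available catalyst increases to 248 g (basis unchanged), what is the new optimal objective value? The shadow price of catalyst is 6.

2348

Δb = 3, so new z* = 2330 + (6)·(3) = 2330 + 18 = 2348.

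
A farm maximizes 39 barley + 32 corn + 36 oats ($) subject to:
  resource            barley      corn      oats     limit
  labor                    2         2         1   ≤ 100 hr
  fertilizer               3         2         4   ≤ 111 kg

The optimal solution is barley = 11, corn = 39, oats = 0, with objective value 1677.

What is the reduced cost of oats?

At the optimum: labor uses 100 of 100 (binding); fertilizer uses 111 of 111 (binding).
The binding rows give the dual system: 2·y_labor + 3·y_fertilizer = 39 and 2·y_labor + 2·y_fertilizer = 32.
Solving: y_labor = 9, y_fertilizer = 7.
Reduced cost of oats: c₃ − yᵀa₃ = 36 − (9·1 + 7·4) = 36 − 37 = -1.

-1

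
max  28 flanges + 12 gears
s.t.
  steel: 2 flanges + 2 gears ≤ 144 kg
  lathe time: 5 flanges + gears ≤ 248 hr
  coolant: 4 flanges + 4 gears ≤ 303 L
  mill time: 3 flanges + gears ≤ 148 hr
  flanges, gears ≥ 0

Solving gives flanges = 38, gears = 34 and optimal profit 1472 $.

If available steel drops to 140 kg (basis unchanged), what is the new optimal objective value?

Check each constraint at x*: steel 144/144 (tight); lathe time 224/248 (slack 24); coolant 288/303 (slack 15); mill time 148/148 (tight).
Since lathe time, coolant are not tight, their duals are 0.
Dual feasibility on the basic columns requires 2·y_steel + 3·y_mill time = 28, 2·y_steel + 1·y_mill time = 12.
This yields shadow prices y_steel = 2, y_mill time = 8.
Δz = y_steel·Δb = 2 × (-4) = -8, so new z* = 1472 − 8 = 1464.

1464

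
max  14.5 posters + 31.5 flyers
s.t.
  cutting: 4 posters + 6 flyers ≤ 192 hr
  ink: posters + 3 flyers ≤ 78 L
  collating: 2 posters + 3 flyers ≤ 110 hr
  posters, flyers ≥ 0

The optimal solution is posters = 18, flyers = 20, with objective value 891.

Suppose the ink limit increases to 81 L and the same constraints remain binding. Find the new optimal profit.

Check each constraint at x*: cutting 192/192 (tight); ink 78/78 (tight); collating 96/110 (slack 14).
By complementary slackness, y = 0 for the non-binding constraint.
From A_Bᵀ y = c: 4·y_cutting + 1·y_ink = 14.5; 6·y_cutting + 3·y_ink = 31.5.
Solving: y_cutting = 2, y_ink = 6.5.
Δz = y_ink·Δb = 6.5 × (3) = 19.5, so new z* = 891 + 19.5 = 910.5.

910.5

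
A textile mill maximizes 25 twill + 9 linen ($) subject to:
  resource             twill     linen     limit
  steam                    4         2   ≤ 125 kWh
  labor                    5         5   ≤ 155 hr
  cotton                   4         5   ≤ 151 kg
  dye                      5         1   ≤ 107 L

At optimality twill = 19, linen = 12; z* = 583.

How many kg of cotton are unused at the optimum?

15

cotton used = 4·19 + 5·12 = 136; slack = 151 − 136 = 15.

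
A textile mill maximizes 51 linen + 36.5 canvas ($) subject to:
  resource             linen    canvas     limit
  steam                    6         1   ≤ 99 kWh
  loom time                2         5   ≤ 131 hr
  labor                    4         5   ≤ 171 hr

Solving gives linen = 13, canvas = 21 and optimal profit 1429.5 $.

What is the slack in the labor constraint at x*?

14

labor used = 4·13 + 5·21 = 157; slack = 171 − 157 = 14.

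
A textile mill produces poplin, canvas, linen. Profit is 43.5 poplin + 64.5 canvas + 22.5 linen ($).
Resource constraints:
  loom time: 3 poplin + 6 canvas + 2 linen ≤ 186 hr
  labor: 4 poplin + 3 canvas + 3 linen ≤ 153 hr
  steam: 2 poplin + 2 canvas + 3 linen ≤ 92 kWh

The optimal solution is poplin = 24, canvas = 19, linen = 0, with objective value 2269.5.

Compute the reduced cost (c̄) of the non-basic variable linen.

Check each constraint at x*: loom time 186/186 (tight); labor 153/153 (tight); steam 86/92 (slack 6).
Slack constraints have shadow price 0 (complementary slackness).
The binding rows give the dual system: 3·y_loom time + 4·y_labor = 43.5 and 6·y_loom time + 3·y_labor = 64.5.
→ y_loom time = 8.5 and y_labor = 4.5.
Reduced cost of linen: c₃ − yᵀa₃ = 22.5 − (8.5·2 + 4.5·3) = 22.5 − 30.5 = -8.

-8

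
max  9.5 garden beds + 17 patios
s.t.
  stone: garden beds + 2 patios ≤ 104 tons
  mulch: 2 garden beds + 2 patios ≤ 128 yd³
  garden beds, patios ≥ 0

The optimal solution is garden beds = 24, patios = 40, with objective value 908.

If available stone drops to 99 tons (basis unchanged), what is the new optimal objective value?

870.5

At the optimum: stone uses 104 of 104 (binding); mulch uses 128 of 128 (binding).
Dual feasibility on the basic columns requires 1·y_stone + 2·y_mulch = 9.5, 2·y_stone + 2·y_mulch = 17.
Solving: y_stone = 7.5, y_mulch = 1.
Δz = y_stone·Δb = 7.5 × (-5) = -37.5, so new z* = 908 − 37.5 = 870.5.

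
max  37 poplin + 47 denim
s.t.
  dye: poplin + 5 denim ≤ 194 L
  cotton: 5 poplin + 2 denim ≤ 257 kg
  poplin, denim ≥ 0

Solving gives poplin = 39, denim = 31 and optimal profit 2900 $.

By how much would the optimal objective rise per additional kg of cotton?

Both dye and cotton are binding at x*.
From A_Bᵀ y = c: 1·y_dye + 5·y_cotton = 37; 5·y_dye + 2·y_cotton = 47.
→ y_dye = 7 and y_cotton = 6.
Shadow price of cotton = 6.

6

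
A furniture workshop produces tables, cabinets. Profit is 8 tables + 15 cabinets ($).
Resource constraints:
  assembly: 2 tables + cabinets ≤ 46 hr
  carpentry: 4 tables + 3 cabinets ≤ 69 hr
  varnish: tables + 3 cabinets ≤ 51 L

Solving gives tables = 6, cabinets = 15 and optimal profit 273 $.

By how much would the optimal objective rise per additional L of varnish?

Binding: carpentry and varnish. Non-binding: assembly (19 unused).
Slack constraints have shadow price 0 (complementary slackness).
Dual feasibility on the basic columns requires 4·y_carpentry + 1·y_varnish = 8, 3·y_carpentry + 3·y_varnish = 15.
Solving: y_carpentry = 1, y_varnish = 4.
Shadow price of varnish = 4.

4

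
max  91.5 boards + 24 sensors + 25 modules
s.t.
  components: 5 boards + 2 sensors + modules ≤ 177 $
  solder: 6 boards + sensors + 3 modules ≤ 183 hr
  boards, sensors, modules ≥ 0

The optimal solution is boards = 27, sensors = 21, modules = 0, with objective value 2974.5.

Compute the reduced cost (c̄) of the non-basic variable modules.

At the optimum: components uses 177 of 177 (binding); solder uses 183 of 183 (binding).
Dual feasibility on the basic columns requires 5·y_components + 6·y_solder = 91.5, 2·y_components + 1·y_solder = 24.
→ y_components = 7.5 and y_solder = 9.
Reduced cost of modules: c₃ − yᵀa₃ = 25 − (7.5·1 + 9·3) = 25 − 34.5 = -9.5.

-9.5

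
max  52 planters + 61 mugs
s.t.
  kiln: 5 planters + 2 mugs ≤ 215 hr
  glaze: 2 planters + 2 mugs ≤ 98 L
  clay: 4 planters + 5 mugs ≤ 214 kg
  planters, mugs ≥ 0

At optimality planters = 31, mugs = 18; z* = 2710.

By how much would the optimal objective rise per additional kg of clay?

9

Check each constraint at x*: kiln 191/215 (slack 24); glaze 98/98 (tight); clay 214/214 (tight).
Slack constraints have shadow price 0 (complementary slackness).
Dual feasibility on the basic columns requires 2·y_glaze + 4·y_clay = 52, 2·y_glaze + 5·y_clay = 61.
Solving: y_glaze = 8, y_clay = 9.
Shadow price of clay = 9.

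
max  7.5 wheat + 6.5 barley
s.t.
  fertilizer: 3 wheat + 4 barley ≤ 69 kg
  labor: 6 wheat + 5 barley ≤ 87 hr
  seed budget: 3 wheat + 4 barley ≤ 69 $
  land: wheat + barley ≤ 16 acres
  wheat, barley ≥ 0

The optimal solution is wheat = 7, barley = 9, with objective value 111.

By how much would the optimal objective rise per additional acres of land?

1.5

Check each constraint at x*: fertilizer 57/69 (slack 12); labor 87/87 (tight); seed budget 57/69 (slack 12); land 16/16 (tight).
By complementary slackness, y = 0 for the non-binding constraints.
The binding rows give the dual system: 6·y_labor + 1·y_land = 7.5 and 5·y_labor + 1·y_land = 6.5.
Solving: y_labor = 1, y_land = 1.5.
Shadow price of land = 1.5.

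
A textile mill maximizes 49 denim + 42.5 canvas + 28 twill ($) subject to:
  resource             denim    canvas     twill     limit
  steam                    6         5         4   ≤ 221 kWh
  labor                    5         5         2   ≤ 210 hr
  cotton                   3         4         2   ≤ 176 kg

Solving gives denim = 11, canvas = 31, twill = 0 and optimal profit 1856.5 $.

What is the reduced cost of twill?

-2

Binding: steam and labor. Non-binding: cotton (19 unused).
Slack constraints have shadow price 0 (complementary slackness).
Dual feasibility on the basic columns requires 6·y_steam + 5·y_labor = 49, 5·y_steam + 5·y_labor = 42.5.
Solving: y_steam = 6.5, y_labor = 2.
Reduced cost of twill: c₃ − yᵀa₃ = 28 − (6.5·4 + 2·2) = 28 − 30 = -2.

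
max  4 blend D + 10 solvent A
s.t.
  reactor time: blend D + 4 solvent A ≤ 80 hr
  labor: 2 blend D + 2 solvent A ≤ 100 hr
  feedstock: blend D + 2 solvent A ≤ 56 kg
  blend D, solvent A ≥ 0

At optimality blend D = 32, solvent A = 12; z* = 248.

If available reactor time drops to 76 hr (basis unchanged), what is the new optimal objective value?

244

At the optimum: reactor time uses 80 of 80 (binding); labor uses 88 of 100 (slack = 12); feedstock uses 56 of 56 (binding).
Slack constraints have shadow price 0 (complementary slackness).
The binding rows give the dual system: 1·y_reactor time + 1·y_feedstock = 4 and 4·y_reactor time + 2·y_feedstock = 10.
Solving: y_reactor time = 1, y_feedstock = 3.
Δz = y_reactor time·Δb = 1 × (-4) = -4, so new z* = 248 − 4 = 244.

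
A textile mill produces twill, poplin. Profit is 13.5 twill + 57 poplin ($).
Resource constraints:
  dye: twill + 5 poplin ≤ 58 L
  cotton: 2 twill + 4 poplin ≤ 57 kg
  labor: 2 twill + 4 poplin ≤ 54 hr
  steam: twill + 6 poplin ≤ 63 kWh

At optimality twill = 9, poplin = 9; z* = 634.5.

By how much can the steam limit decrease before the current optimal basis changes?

36

Binding constraints: labor, steam. The basis is B = [[2,4],[1,6]] with det 8.
Per unit decrease in steam, x* moves by d = (0.5, -0.25).
The basis stays optimal until poplin reaches 0; allowable decrease = 36 kWh.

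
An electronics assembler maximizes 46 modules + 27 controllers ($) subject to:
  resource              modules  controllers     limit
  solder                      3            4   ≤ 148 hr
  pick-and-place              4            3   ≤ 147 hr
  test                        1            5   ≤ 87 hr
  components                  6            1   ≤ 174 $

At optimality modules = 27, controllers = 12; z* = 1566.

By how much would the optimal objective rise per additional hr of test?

4

Binding: test and components. Non-binding: solder (19 unused), pick-and-place (3 unused).
Since solder, pick-and-place are not tight, their duals are 0.
From A_Bᵀ y = c: 1·y_test + 6·y_components = 46; 5·y_test + 1·y_components = 27.
Solving: y_test = 4, y_components = 7.
Shadow price of test = 4.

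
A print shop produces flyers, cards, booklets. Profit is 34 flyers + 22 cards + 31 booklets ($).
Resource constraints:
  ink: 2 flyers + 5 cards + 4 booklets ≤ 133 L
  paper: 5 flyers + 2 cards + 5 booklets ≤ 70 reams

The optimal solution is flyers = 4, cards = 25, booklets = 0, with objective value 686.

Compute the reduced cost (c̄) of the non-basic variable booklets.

Check each constraint at x*: ink 133/133 (tight); paper 70/70 (tight).
Dual feasibility on the basic columns requires 2·y_ink + 5·y_paper = 34, 5·y_ink + 2·y_paper = 22.
Solving: y_ink = 2, y_paper = 6.
Reduced cost of booklets: c₃ − yᵀa₃ = 31 − (2·4 + 6·5) = 31 − 38 = -7.

-7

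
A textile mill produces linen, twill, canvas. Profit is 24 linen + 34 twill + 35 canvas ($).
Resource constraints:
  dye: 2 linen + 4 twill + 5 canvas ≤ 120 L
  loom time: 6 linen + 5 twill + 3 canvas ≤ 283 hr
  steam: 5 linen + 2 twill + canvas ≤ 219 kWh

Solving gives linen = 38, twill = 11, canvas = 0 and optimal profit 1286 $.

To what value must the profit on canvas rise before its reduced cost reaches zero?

Binding: dye and loom time. Non-binding: steam (7 unused).
By complementary slackness, y = 0 for the non-binding constraint.
Dual feasibility on the basic columns requires 2·y_dye + 6·y_loom time = 24, 4·y_dye + 5·y_loom time = 34.
Solving: y_dye = 6, y_loom time = 2.
canvas enters the basis when its profit ≥ yᵀa₃ = 6·5 + 2·3 = 36.

36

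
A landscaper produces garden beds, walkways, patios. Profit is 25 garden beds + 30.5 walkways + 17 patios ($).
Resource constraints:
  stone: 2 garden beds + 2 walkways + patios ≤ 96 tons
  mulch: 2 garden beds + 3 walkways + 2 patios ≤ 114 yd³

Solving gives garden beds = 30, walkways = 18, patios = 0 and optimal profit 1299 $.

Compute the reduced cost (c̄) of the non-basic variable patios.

-1

Check each constraint at x*: stone 96/96 (tight); mulch 114/114 (tight).
The binding rows give the dual system: 2·y_stone + 2·y_mulch = 25 and 2·y_stone + 3·y_mulch = 30.5.
→ y_stone = 7 and y_mulch = 5.5.
Reduced cost of patios: c₃ − yᵀa₃ = 17 − (7·1 + 5.5·2) = 17 − 18 = -1.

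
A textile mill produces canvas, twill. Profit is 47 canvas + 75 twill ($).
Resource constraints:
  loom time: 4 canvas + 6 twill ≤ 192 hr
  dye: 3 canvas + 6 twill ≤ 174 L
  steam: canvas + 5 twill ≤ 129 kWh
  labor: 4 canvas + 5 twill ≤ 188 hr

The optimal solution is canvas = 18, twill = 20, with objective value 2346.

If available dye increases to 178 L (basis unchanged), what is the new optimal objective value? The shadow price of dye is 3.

Δb = 4, so new z* = 2346 + (3)·(4) = 2346 + 12 = 2358.

2358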